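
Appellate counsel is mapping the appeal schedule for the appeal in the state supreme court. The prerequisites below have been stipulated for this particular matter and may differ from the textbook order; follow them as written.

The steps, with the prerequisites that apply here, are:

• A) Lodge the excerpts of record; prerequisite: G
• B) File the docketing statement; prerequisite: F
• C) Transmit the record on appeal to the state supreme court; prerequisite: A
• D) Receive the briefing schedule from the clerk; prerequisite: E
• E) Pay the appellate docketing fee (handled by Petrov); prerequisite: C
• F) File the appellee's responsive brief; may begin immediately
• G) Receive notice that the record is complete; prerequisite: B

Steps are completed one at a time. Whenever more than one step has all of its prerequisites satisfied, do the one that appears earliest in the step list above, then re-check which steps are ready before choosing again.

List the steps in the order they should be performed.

Only F has no prerequisites, so it is first.
B needed F, now all done → B.
G needed B, now all done → G.
A needed G, now all done → A.
That leaves C as the only ready step → C.
Next only E has its prerequisites met → E.
D needed E, now all done → D.

F, B, G, A, C, E, D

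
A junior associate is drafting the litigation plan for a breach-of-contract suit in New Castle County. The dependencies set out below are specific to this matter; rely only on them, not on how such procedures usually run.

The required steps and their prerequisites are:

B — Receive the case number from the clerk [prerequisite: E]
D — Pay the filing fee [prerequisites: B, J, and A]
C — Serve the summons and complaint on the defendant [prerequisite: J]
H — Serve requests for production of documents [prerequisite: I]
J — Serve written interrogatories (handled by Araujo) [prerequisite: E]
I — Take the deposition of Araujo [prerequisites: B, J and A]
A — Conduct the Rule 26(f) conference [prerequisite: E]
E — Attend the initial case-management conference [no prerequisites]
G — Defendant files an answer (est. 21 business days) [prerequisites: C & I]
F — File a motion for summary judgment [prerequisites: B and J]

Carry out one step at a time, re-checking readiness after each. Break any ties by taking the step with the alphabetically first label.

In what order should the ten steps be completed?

E A B J C D F I G H

E has no prerequisites → E first.
A, B and J are all available; A has the earlier label → A.
B and J are both available; B has the earlier label → B.
J needed E, now all done → J.
Ready: C, D, F and I. C has the earlier label → C.
Ready: D, F and I. D has the earlier label → D.
Ready: F and I. F has the earlier label → F.
I needed A, B and J, now all done → I.
Ready: G and H. G has the earlier label → G.
H needed I, now all done → H.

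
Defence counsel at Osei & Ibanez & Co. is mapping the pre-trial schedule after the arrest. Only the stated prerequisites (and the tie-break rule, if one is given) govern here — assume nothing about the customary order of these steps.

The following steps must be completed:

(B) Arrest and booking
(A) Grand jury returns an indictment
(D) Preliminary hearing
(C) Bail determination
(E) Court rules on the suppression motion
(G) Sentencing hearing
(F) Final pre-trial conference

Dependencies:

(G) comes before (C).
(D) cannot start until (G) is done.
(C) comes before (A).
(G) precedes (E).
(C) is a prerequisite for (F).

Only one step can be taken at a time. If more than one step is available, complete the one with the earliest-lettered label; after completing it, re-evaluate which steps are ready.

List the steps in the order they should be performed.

(B) → (G) → (C) → (A) → (D) → (E) → (F)

Nothing is required for (B) and (G). (B) has the earlier label → (B) first.
Next only (G) has its prerequisites met → (G).
(C), (D) and (E) are all available; (C) has the earlier label → (C).
(A), (D), (E) and (F) are all available; (A) has the earlier label → (A).
(D), (E) and (F) are all available; (D) has the earlier label → (D).
(E) and (F) are both available; (E) has the earlier label → (E).
(F) is the only step now ready → (F).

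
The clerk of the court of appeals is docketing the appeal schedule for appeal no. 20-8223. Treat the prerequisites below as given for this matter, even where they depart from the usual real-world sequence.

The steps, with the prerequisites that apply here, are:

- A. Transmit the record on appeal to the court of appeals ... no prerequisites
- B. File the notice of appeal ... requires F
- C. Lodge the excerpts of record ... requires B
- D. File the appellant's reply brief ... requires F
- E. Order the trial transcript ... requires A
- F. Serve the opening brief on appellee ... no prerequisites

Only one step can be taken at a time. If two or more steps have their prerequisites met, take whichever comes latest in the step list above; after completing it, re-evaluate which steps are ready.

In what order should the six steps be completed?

Nothing is required for F and A. F is listed later → F first.
D and B now also ready, so the ready set is {D, B, A}; D is listed later → D.
B and A are both available; B is listed later → B.
C now also ready, so the ready set is {C, A}; C is listed later → C.
Next only A has its prerequisites met → A.
E needed A, now all done → E.

F → D → B → C → A → E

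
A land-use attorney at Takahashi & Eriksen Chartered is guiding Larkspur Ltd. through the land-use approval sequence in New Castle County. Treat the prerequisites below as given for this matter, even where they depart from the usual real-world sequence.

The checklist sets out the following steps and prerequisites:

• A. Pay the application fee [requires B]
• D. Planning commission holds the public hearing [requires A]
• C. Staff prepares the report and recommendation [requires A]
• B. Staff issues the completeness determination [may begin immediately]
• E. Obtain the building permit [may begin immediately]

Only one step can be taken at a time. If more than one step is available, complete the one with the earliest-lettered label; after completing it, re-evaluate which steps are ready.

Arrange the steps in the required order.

B, A, C, D, E

Nothing is required for B and E. B has the earlier label → B first.
A now also ready, so the ready set is {A, E}; A has the earlier label → A.
C and D now also ready, so the ready set is {C, D, E}; C has the earlier label → C.
Now D and E have their prerequisites met. D has the earlier label, so D next.
That leaves E as the only ready step → E.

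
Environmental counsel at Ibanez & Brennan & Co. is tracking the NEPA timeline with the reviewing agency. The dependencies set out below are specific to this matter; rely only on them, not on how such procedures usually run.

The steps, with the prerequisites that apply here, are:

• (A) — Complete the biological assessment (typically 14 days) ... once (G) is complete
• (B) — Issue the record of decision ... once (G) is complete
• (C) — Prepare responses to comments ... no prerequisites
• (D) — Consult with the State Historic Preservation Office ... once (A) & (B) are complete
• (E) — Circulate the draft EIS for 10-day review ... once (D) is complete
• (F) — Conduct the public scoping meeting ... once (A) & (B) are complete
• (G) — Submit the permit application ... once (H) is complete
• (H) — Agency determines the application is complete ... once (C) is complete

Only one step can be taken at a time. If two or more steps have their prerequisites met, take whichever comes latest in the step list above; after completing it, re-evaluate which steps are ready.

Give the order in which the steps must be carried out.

(C), (H), (G), (B), (A), (F), (D), (E)

(C) is the only step with nothing outstanding, so it goes first.
Next only (H) has its prerequisites met → (H).
(G) needed (H), now all done → (G).
Now (B) and (A) have their prerequisites met. (B) is listed later, so (B) next.
(A) needed (G), now all done → (A).
Now (F) and (D) have their prerequisites met. (F) is listed later, so (F) next.
That leaves (D) as the only ready step → (D).
(E) needed (D), now all done → (E).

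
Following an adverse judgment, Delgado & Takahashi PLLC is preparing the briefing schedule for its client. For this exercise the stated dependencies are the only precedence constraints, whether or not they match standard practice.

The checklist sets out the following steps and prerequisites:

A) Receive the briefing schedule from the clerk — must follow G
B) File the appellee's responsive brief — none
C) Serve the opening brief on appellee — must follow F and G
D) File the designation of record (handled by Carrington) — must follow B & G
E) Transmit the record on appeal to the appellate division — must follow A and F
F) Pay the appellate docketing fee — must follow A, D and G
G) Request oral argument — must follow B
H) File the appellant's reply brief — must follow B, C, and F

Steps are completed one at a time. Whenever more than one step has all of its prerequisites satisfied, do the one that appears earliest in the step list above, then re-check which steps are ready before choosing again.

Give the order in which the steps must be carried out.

B, G, A, D, F, C, E, H

Only B has no prerequisites, so it is first.
G needed B, now all done → G.
A and D are both available; A is listed earlier → A.
D needed B and G, now all done → D.
F is the only step now ready → F.
Ready: C and E. C is listed earlier → C.
H now also ready, so the ready set is {E, H}; E is listed earlier → E.
H is the only step now ready → H.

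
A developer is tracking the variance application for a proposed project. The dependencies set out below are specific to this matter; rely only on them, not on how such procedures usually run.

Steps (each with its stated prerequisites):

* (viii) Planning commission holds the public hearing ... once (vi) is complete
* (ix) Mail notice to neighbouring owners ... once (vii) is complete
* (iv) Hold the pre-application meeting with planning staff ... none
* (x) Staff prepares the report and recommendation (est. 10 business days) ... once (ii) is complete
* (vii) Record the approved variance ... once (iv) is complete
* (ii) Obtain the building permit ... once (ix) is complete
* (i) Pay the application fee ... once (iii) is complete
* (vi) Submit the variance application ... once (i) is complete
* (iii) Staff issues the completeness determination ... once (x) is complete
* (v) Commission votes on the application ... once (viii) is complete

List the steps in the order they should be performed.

(iv) is the only step with nothing outstanding, so it goes first.
That leaves (vii) as the only ready step → (vii).
(ix) is the only step now ready → (ix).
(ii) needed (ix), now all done → (ii).
(x) is the only step now ready → (x).
Next only (iii) has its prerequisites met → (iii).
That leaves (i) as the only ready step → (i).
That leaves (vi) as the only ready step → (vi).
That leaves (viii) as the only ready step → (viii).
(v) is the only step now ready → (v).

(iv), (vii), (ix), (ii), (x), (iii), (i), (vi), (viii), (v)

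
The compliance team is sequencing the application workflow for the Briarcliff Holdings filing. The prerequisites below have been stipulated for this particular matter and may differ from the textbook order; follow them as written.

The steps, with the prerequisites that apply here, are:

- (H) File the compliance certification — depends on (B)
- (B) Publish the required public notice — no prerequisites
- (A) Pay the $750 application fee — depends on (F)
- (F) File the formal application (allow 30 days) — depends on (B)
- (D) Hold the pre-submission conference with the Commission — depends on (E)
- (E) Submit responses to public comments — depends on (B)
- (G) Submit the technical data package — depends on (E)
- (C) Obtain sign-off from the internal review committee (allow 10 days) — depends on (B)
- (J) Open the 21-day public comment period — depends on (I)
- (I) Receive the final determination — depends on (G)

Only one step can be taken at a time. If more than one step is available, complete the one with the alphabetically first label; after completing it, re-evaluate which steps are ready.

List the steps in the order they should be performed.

(B), (C), (E), (D), (F), (A), (G), (H), (I), (J)

(B) has no prerequisites → (B) first.
Now (C), (E), (F) and (H) have their prerequisites met. (C) has the earlier label, so (C) next.
Now (E), (F) and (H) have their prerequisites met. (E) has the earlier label, so (E) next.
(D) and (G) now also ready, so the ready set is {(D), (F), (G), (H)}; (D) has the earlier label → (D).
(F), (G) and (H) are all available; (F) has the earlier label → (F).
(A) now also ready, so the ready set is {(A), (G), (H)}; (A) has the earlier label → (A).
Ready: (G) and (H). (G) has the earlier label → (G).
(H) and (I) are both available; (H) has the earlier label → (H).
(I) is the only step now ready → (I).
Next only (J) has its prerequisites met → (J).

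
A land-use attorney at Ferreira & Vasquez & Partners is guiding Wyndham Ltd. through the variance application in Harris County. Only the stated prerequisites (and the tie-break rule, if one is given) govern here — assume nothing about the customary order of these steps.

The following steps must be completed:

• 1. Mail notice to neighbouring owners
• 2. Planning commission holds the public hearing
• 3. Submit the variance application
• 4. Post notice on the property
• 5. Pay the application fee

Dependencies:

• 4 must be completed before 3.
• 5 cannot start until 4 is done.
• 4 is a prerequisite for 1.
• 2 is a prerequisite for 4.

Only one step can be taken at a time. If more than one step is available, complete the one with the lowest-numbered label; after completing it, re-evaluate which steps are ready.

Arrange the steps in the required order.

2 → 4 → 1 → 3 → 5

Only 2 has no prerequisites, so it is first.
4 needed 2, now all done → 4.
Now 1, 3 and 5 have their prerequisites met. 1 has the earlier label, so 1 next.
3 and 5 are both available; 3 has the earlier label → 3.
5 needed 4, now all done → 5.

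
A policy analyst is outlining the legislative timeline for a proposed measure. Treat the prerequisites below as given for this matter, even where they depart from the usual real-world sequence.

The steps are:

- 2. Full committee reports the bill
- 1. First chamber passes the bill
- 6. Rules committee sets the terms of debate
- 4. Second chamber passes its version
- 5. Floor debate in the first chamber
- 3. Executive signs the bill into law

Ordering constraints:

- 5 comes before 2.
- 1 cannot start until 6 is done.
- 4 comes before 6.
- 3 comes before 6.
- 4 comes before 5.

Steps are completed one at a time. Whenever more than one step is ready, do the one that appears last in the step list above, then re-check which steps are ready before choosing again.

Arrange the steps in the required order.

3 and 4 have no prerequisites; 3 is listed later, so 3 is first.
Next only 4 has its prerequisites met → 4.
Ready: 5 and 6. 5 is listed later → 5.
2 now also ready, so the ready set is {6, 2}; 6 is listed later → 6.
1 now also ready, so the ready set is {1, 2}; 1 is listed later → 1.
Next only 2 has its prerequisites met → 2.

3 → 4 → 5 → 6 → 1 → 2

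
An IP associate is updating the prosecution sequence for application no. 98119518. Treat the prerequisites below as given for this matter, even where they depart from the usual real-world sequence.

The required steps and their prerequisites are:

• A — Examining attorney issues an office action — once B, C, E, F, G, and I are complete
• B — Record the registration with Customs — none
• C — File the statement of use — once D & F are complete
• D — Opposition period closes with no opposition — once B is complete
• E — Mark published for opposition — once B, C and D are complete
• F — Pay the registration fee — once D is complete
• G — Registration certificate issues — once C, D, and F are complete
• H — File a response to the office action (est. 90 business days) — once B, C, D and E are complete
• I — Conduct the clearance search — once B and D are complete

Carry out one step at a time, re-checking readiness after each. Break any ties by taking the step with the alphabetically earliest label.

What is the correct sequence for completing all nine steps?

B D F C E G H I A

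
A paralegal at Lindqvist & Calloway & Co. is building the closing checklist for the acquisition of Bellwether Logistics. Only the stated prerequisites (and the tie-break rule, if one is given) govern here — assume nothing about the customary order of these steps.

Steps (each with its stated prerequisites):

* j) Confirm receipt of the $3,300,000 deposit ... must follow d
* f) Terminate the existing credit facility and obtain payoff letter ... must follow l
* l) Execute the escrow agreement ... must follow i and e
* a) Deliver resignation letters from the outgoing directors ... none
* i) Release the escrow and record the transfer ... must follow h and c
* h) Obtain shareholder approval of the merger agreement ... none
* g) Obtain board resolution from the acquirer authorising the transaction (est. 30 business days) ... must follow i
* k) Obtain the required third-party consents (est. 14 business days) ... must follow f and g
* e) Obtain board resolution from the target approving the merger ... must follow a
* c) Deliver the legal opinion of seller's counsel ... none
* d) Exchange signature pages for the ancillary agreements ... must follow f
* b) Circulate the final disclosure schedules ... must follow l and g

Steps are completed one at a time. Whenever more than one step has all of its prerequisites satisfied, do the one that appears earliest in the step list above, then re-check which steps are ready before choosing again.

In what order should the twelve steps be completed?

a, h and c have no prerequisites; a is listed earlier, so a is first.
e now also ready, so the ready set is {h, e, c}; h is listed earlier → h.
e and c are both available; e is listed earlier → e.
That leaves c as the only ready step → c.
That leaves i as the only ready step → i.
Now l and g have their prerequisites met. l is listed earlier, so l next.
Now f and g have their prerequisites met. f is listed earlier, so f next.
d now also ready, so the ready set is {g, d}; g is listed earlier → g.
k and b now also ready, so the ready set is {k, d, b}; k is listed earlier → k.
Ready: d and b. d is listed earlier → d.
Ready: j and b. j is listed earlier → j.
b needed l and g, now all done → b.

a, h, e, c, i, l, f, g, k, d, j, b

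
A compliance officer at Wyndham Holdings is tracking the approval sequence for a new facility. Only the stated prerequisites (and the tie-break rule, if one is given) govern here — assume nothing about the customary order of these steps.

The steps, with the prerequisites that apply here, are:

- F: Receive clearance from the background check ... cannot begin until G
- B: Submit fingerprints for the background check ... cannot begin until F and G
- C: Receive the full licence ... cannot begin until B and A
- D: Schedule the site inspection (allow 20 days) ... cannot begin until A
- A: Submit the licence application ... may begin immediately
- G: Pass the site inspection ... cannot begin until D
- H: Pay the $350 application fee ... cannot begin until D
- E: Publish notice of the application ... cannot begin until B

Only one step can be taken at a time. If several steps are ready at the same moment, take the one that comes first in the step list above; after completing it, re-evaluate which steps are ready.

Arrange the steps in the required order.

A D G F B C H E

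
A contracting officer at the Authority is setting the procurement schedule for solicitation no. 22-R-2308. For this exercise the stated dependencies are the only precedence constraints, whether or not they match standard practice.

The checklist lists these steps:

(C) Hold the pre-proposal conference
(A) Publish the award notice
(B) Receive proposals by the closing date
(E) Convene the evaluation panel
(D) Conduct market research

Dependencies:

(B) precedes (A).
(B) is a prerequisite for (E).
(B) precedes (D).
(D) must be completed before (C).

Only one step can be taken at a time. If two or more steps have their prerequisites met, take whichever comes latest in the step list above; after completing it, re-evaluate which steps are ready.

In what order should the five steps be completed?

(B), (D), (E), (A), (C)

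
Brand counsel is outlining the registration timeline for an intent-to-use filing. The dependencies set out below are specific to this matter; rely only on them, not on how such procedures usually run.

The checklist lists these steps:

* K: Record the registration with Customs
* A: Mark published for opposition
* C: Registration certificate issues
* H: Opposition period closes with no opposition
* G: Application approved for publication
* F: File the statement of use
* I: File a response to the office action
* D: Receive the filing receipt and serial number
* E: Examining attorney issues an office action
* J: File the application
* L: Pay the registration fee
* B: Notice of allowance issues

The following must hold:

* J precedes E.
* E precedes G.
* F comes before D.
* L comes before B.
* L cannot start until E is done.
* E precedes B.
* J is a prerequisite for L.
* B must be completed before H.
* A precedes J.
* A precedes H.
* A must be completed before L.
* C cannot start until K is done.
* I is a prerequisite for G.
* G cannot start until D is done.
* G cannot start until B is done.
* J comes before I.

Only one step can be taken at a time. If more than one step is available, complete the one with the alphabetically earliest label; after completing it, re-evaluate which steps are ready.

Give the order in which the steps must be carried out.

A → F → D → J → E → I → K → C → L → B → G → H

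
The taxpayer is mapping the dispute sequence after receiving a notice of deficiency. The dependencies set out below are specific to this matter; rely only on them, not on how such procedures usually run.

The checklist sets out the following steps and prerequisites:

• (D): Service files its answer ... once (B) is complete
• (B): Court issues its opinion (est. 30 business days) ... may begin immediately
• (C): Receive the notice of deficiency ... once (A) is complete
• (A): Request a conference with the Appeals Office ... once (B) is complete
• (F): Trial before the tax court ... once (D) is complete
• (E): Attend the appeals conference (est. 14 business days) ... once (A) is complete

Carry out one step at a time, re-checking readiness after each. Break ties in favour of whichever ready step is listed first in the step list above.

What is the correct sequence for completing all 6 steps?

(B) (D) (A) (C) (F) (E)

(B) has no prerequisites → (B) first.
Now (D) and (A) have their prerequisites met. (D) is listed earlier, so (D) next.
(F) now also ready, so the ready set is {(A), (F)}; (A) is listed earlier → (A).
(C) and (E) now also ready, so the ready set is {(C), (F), (E)}; (C) is listed earlier → (C).
(F) and (E) are both available; (F) is listed earlier → (F).
Next only (E) has its prerequisites met → (E).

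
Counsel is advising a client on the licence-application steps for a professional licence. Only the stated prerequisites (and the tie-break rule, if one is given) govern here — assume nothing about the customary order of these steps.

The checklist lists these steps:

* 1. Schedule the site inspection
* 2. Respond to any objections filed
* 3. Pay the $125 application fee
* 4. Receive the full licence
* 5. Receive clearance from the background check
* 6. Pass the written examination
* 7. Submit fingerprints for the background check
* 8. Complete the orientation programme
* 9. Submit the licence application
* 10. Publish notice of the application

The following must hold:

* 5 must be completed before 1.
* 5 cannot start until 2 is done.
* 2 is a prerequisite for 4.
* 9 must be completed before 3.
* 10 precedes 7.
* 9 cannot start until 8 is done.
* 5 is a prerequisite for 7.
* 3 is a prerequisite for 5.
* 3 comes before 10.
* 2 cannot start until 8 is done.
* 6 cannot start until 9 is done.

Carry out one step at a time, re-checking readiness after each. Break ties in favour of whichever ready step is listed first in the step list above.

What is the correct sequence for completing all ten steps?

8, 2, 4, 9, 3, 5, 1, 6, 10, 7

Only 8 has no prerequisites, so it is first.
2 and 9 are both available; 2 is listed earlier → 2.
4 now also ready, so the ready set is {4, 9}; 4 is listed earlier → 4.
9 needed 8, now all done → 9.
Ready: 3 and 6. 3 is listed earlier → 3.
5 and 10 now also ready, so the ready set is {5, 6, 10}; 5 is listed earlier → 5.
Now 1, 6 and 10 have their prerequisites met. 1 is listed earlier, so 1 next.
Ready: 6 and 10. 6 is listed earlier → 6.
Next only 10 has its prerequisites met → 10.
That leaves 7 as the only ready step → 7.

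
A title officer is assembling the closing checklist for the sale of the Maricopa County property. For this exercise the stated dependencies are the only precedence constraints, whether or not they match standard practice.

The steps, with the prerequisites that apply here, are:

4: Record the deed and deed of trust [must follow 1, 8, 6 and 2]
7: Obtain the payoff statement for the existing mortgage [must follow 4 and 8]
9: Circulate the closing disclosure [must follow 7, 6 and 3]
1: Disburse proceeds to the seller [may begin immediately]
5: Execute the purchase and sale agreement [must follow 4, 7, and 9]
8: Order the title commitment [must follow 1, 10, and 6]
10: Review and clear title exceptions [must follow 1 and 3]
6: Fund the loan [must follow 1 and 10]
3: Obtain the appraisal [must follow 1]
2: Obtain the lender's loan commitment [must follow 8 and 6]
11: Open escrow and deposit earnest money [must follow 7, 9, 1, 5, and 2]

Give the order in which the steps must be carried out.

1, 3, 10, 6, 8, 2, 4, 7, 9, 5, 11

1 is the only step with nothing outstanding, so it goes first.
3 needed 1, now all done → 3.
10 is the only step now ready → 10.
Next only 6 has its prerequisites met → 6.
8 needed 1, 10 and 6, now all done → 8.
2 is the only step now ready → 2.
4 is the only step now ready → 4.
7 is the only step now ready → 7.
9 needed 7, 6 and 3, now all done → 9.
5 is the only step now ready → 5.
That leaves 11 as the only ready step → 11.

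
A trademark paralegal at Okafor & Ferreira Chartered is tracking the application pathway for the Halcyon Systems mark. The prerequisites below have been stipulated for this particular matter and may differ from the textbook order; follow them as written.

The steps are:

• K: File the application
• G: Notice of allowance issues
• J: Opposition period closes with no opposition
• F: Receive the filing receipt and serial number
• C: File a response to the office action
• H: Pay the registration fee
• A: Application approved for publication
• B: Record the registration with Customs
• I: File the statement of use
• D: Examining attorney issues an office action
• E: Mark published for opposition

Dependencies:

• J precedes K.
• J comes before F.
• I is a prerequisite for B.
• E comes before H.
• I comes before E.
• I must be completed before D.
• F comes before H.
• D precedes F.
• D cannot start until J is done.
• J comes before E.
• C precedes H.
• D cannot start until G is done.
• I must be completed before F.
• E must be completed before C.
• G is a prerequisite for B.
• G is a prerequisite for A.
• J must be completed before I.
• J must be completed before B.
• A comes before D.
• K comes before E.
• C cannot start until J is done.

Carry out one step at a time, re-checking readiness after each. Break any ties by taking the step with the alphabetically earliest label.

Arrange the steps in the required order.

G → A → J → I → B → D → F → K → E → C → H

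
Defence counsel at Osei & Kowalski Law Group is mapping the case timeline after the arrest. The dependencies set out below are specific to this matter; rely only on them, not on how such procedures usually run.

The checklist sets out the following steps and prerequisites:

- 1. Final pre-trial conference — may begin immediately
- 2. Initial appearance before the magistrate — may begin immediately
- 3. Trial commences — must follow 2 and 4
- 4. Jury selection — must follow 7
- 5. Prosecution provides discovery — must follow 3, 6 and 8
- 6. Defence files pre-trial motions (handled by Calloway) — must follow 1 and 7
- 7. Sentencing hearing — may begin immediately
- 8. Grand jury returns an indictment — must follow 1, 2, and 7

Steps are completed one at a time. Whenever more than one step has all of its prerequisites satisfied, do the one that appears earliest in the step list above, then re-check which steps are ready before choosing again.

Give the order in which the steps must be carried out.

1 → 2 → 7 → 4 → 3 → 6 → 8 → 5

1, 2 and 7 have no prerequisites; 1 is listed earlier, so 1 is first.
Ready: 2 and 7. 2 is listed earlier → 2.
Next only 7 has its prerequisites met → 7.
4, 6 and 8 are all available; 4 is listed earlier → 4.
Now 3, 6 and 8 have their prerequisites met. 3 is listed earlier, so 3 next.
6 and 8 are both available; 6 is listed earlier → 6.
8 is the only step now ready → 8.
5 is the only step now ready → 5.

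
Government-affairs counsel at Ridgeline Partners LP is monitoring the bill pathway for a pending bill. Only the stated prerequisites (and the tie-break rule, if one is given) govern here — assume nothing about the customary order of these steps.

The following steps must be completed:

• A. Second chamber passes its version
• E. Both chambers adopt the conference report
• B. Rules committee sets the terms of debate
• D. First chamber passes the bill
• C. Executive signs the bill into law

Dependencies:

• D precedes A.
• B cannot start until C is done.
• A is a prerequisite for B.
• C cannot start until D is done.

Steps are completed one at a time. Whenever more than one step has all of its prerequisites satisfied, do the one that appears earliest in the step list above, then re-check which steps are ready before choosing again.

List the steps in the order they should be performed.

E D A C B

Nothing is required for E and D. E is listed earlier → E first.
Next only D has its prerequisites met → D.
Ready: A and C. A is listed earlier → A.
C needed D, now all done → C.
That leaves B as the only ready step → B.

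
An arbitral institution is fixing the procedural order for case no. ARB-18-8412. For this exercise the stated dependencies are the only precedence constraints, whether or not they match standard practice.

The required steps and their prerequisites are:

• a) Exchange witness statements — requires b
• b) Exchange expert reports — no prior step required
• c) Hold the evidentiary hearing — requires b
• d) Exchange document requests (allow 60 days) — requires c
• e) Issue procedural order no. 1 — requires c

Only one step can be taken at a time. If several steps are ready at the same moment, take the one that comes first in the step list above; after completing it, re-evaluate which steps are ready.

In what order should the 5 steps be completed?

b, a, c, d, e

b is the only step with nothing outstanding, so it goes first.
a and c are both available; a is listed earlier → a.
Next only c has its prerequisites met → c.
Ready: d and e. d is listed earlier → d.
e needed c, now all done → e.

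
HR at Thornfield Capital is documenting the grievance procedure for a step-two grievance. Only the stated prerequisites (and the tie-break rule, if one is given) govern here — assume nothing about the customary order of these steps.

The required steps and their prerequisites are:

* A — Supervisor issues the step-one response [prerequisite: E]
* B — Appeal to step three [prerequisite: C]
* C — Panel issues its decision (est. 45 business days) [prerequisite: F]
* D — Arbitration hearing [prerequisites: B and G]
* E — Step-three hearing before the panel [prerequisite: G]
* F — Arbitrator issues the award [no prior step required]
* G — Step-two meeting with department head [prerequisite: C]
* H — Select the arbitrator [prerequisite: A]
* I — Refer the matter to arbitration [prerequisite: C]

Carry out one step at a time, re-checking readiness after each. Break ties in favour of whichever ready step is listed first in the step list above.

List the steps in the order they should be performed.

F is the only step with nothing outstanding, so it goes first.
Next only C has its prerequisites met → C.
B, G and I are all available; B is listed earlier → B.
Now G and I have their prerequisites met. G is listed earlier, so G next.
D and E now also ready, so the ready set is {D, E, I}; D is listed earlier → D.
E and I are both available; E is listed earlier → E.
A now also ready, so the ready set is {A, I}; A is listed earlier → A.
H now also ready, so the ready set is {H, I}; H is listed earlier → H.
I needed C, now all done → I.

F → C → B → G → D → E → A → H → I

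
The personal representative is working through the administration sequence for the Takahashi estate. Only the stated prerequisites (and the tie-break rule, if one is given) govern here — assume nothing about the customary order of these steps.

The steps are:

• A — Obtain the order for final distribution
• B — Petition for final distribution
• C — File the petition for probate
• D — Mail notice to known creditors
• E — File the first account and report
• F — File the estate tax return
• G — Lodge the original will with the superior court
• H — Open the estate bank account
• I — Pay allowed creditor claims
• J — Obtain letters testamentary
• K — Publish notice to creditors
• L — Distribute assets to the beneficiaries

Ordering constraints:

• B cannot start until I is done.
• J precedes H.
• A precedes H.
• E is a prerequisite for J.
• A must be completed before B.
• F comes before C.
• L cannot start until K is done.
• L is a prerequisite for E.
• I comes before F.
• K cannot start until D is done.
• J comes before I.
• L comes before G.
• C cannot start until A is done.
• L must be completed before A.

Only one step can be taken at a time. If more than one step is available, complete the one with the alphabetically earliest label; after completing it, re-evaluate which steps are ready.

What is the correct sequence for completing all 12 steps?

D → K → L → A → E → G → J → H → I → B → F → C

Only D has no prerequisites, so it is first.
K is the only step now ready → K.
L needed K, now all done → L.
A, E and G are all available; A has the earlier label → A.
Now E and G have their prerequisites met. E has the earlier label, so E next.
Ready: G and J. G has the earlier label → G.
J needed E, now all done → J.
Now H and I have their prerequisites met. H has the earlier label, so H next.
I needed J, now all done → I.
Ready: B and F. B has the earlier label → B.
That leaves F as the only ready step → F.
Next only C has its prerequisites met → C.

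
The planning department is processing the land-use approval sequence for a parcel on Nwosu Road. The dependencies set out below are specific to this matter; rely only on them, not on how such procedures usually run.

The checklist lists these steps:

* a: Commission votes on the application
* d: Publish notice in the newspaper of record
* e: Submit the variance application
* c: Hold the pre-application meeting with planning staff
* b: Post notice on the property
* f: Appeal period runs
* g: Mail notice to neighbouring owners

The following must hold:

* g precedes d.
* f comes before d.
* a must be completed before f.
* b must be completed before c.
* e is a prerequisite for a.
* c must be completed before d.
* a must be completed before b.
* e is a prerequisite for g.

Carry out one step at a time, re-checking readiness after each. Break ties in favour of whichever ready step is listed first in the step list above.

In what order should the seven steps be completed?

e a b c f g d

Only e has no prerequisites, so it is first.
a and g are both available; a is listed earlier → a.
b, f and g are all available; b is listed earlier → b.
c now also ready, so the ready set is {c, f, g}; c is listed earlier → c.
f and g are both available; f is listed earlier → f.
g needed e, now all done → g.
That leaves d as the only ready step → d.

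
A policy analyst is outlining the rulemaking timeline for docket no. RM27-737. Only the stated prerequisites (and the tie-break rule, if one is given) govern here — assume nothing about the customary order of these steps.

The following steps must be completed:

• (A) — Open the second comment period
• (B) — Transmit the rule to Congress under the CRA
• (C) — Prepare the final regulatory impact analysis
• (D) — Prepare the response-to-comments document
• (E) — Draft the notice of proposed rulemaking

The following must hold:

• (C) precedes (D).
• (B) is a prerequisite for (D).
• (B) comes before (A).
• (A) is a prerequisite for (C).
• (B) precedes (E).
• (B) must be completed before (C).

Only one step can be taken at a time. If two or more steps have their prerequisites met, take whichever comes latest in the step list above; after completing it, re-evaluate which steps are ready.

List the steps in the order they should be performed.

(B), (E), (A), (C), (D)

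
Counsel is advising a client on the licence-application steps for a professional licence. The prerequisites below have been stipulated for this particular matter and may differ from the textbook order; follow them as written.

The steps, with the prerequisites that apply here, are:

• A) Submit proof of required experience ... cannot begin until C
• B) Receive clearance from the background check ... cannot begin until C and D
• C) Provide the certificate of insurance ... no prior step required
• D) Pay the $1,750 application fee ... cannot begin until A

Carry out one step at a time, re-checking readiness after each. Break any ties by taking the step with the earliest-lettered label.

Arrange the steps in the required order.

C → A → D → B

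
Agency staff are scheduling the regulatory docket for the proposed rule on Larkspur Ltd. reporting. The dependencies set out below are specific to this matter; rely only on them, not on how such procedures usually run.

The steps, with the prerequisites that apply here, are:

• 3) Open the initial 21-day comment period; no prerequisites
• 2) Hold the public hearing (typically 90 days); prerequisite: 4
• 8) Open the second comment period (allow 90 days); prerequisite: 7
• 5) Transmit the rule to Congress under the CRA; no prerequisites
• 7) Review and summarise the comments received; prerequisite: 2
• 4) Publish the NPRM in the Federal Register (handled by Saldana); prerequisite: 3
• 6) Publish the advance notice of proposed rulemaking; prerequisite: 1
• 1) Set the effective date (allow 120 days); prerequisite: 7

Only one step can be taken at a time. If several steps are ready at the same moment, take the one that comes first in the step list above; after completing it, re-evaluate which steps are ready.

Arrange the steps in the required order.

3 and 5 have no prerequisites; 3 is listed earlier, so 3 is first.
4 now also ready, so the ready set is {5, 4}; 5 is listed earlier → 5.
4 needed 3, now all done → 4.
Next only 2 has its prerequisites met → 2.
7 needed 2, now all done → 7.
Now 8 and 1 have their prerequisites met. 8 is listed earlier, so 8 next.
1 needed 7, now all done → 1.
Next only 6 has its prerequisites met → 6.

3 5 4 2 7 8 1 6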